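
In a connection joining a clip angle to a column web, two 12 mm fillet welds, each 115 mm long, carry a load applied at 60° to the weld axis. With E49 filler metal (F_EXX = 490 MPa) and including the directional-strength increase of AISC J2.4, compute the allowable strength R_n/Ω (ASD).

R_n/Ω ≈ 402 kN

t_e = 0.707 × 12 = 8.484 mm; A_we = 8.484 × 230 = 1951 mm².
Directional factor: 1.0 + 0.5 sin^1.5(60°) = 1.403.
F_nw = 0.6 × 490 × 1.403 = 412.5 MPa.
R_n/Ω = (412.5 × 1951) / 2.0 × 10⁻³ = 402.4 kN.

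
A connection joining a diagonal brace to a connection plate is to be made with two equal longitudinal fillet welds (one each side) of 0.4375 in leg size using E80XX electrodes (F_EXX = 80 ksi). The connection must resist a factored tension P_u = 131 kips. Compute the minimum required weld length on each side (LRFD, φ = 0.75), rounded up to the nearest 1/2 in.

Throat t_e = 0.707 × 0.4375 = 0.3093 in.
φr_n = 0.75 × 0.6 × 80 × 0.3093 = 11.14 kips/in.
L_req = P_u / φr_n = 131 / 11.14 = 11.76 in total.
Per side: 11.76 / 2 = 5.882 in.
Round up → use L = 6 in on each side.

L = 6 in on each side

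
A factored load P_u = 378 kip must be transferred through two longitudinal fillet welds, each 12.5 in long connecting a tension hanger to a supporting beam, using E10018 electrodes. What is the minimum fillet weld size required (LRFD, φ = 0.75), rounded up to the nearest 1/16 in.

E100XX → F_EXX = 100 ksi.
Total weld length L = 25 in.
Required throat t_e = P_u / (φ × 0.6 F_EXX × L) = 378 / (0.75 × 0.6 × 100 × 25) = 0.336 in.
Required leg w = t_e / 0.707 = 0.4752 in → use 1/2 in.

w = 1/2 in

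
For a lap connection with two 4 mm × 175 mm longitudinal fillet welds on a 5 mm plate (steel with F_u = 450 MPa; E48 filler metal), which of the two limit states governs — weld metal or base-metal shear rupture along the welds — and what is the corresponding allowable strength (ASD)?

R_n/Ω ≈ 143 kN (weld metal governs)

E48XX → F_EXX = 480 MPa.
t_e = 0.707 × 4 = 2.828 mm; L = 350 mm.
Weld metal: R_n/Ω = (1/2.0) × 0.6 × 480 × 2.828 × 350 × 10⁻³ = 142.5 kN.
Base metal (shear rupture): R_n/Ω = (1/2.0) × 0.6 × 450 × 5 × 350 × 10⁻³ = 236.2 kN.
Governing: weld metal.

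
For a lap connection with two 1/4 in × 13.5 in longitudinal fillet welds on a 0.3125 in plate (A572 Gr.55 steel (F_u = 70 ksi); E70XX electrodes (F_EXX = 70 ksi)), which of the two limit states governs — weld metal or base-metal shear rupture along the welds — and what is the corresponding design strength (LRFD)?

t_e = 0.707 × 0.25 = 0.1767 in; L = 27 in.
Weld metal: φR_n = 0.75 × 0.6 × 70 × 0.1767 × 27 = 150.3 kip.
Base metal (shear rupture): φR_n = 0.75 × 0.6 × 70 × 0.3125 × 27 = 265.8 kip.
Governing: weld metal.

φR_n ≈ 150 kip (weld metal governs)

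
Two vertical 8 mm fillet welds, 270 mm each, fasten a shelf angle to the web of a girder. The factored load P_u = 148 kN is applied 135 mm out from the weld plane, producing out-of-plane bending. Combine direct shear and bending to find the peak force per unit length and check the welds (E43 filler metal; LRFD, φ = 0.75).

E43XX → F_EXX = 430 MPa.
L_w = 2 × 270 = 540 mm; section modulus (unit throat) S = 2 × L²/6 = 24300 mm².
Direct shear f_v = P/L_w = 148×10³/540 = 274.1 N/mm.
Moment M = P × e = 148×10³ × 135 = 19980000 N·mm; bending f_b = M/S = 822.2 N/mm.
f_max = √(f_v² + f_b²) = √(274.1² + 822.2²) = 866.7 N/mm.
φr_n = 0.75 × 0.6 × 430 × (0.707 × 8) = 1094 N/mm → adequate.

f_max ≈ 867 N/mm; adequate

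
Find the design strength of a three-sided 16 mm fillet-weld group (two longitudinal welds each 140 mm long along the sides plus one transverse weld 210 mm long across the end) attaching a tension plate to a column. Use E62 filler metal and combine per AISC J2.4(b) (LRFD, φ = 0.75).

φR_n ≈ 1750 kN

E62XX → F_EXX = 620 MPa.
t_e = 0.707 × 16 = 11.31 mm.
R_nwl = 0.6 × 620 × 11.31 × 280 × 10⁻³ = 1178 kN (longitudinal, 2 welds).
R_nwt = 0.6 × 620 × 11.31 × 210 × 10⁻³ = 883.7 kN (transverse, base value).
(i) R_nwl + R_nwt = 2062 kN; (ii) 0.85 R_nwl + 1.5 R_nwt = 2327 kN.
R_n = max = 2327 kN [governs: (ii)]; φR_n = 1745 kN.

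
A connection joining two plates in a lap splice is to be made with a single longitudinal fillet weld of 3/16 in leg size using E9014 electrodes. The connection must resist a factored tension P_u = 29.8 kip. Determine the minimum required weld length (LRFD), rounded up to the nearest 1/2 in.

L = 6 in

E90XX → F_EXX = 90 ksi.
Throat t_e = 0.707 × 0.1875 = 0.1326 in.
φr_n = 0.75 × 0.6 × 90 × 0.1326 = 5.369 kip/in.
L_req = P_u / φr_n = 29.8 / 5.369 = 5.551 in total.
Round up → use L = 6 in.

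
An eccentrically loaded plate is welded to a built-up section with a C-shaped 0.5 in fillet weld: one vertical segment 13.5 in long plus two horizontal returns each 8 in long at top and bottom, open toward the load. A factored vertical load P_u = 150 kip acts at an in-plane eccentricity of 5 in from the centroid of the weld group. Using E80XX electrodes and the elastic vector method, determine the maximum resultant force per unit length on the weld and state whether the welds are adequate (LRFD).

E80XX → F_EXX = 80 ksi.
Total weld length L_w = 29.5 in. Treat welds as unit-width lines.
Centroid: x̄ = 2×8×4 / 29.5 = 2.169 in from the vertical weld.
Polar moment about centroid: J = I_x + I_y = [13.5³/12 + 2×8×6.75²] + [13.5×2.169² + 2(8³/12 + 8×1.831²)] = 1137 in³.
Direct shear f_v = P/L_w = 150 / 29.5 = 5.085 kip/in (vertical).
Torsion M = P·e = 150 × 5 = 750 kip·in.
Critical point at (x, y) = (5.831, 6.75) from centroid. f_tx = M·y/J = 4.454 kip/in; f_ty = M·x/J = 3.848 kip/in.
Resultant f_max = √[f_tx² + (f_v + f_ty)²] = √[4.454² + (5.085 + 3.848)²] = 9.981 kip/in.
Capacity per unit length: φr_n = 0.75 × 0.6 × 80 × (0.707 × 0.5) = 12.73 kip/in.
9.981 ≤ 12.73 → adequate.

f_max ≈ 9.98 kip/in; adequate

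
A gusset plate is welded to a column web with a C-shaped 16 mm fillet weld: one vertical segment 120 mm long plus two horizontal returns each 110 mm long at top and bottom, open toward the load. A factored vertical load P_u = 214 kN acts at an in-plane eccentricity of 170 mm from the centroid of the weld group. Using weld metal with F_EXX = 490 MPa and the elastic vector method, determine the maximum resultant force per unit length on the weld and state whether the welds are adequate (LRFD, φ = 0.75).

f_max ≈ 3010 N/mm; NOT adequate

Total weld length L_w = 340 mm. Treat welds as unit-width lines.
Centroid: x̄ = 2×110×55 / 340 = 35.59 mm from the vertical weld.
Polar moment about centroid: J = I_x + I_y = [120³/12 + 2×110×60²] + [120×35.59² + 2(110³/12 + 110×19.41²)] = 1393000 mm³.
Direct shear f_v = P/L_w = 214×10³ / 340 = 629.4 N/mm (vertical).
Torsion M = P·e = 214×10³ × 170 = 36380000 N·mm.
Critical point at (x, y) = (74.41, 60) from centroid. f_tx = M·y/J = 1567 N/mm; f_ty = M·x/J = 1944 N/mm.
Resultant f_max = √[f_tx² + (f_v + f_ty)²] = √[1567² + (629.4 + 1944)²] = 3013 N/mm.
Capacity per unit length: φr_n = 0.75 × 0.6 × 490 × (0.707 × 16) = 2494 N/mm.
3013 > 2494 → NOT adequate.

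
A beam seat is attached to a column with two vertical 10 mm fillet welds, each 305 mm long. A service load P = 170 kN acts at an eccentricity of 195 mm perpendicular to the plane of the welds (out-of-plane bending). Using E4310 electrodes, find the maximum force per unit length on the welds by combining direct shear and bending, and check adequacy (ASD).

E43XX → F_EXX = 430 MPa.
L_w = 2 × 305 = 610 mm; section modulus (unit throat) S = 2 × L²/6 = 31010 mm².
Direct shear f_v = P/L_w = 170×10³/610 = 278.7 N/mm.
Moment M = P × e = 170×10³ × 195 = 33150000 N·mm; bending f_b = M/S = 1069 N/mm.
f_max = √(f_v² + f_b²) = √(278.7² + 1069²) = 1105 N/mm.
r_n/Ω = (1/2.0) × 0.6 × 430 × (0.707 × 10) = 912 N/mm → NOT adequate.

f_max ≈ 1100 N/mm; NOT adequate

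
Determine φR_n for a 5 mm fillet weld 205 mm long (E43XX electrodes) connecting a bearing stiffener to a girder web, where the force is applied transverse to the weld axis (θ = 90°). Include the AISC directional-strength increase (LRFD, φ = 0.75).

E43XX → F_EXX = 430 MPa.
t_e = 0.707 × 5 = 3.535 mm; A_we = 3.535 × 205 = 724.7 mm².
Directional factor: 1.0 + 0.5 sin^1.5(90°) = 1.5.
F_nw = 0.6 × 430 × 1.5 = 387 MPa.
φR_n = 0.75 × 387 × 724.7 × 10⁻³ = 210.3 kN.

φR_n ≈ 210 kN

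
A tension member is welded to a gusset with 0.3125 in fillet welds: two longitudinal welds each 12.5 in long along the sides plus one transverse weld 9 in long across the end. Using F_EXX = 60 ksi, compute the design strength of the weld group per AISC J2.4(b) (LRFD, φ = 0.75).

φR_n ≈ 207 kip

t_e = 0.707 × 0.3125 = 0.2209 in.
R_nwl = 0.6 × 60 × 0.2209 × 25 = 198.8 kip (longitudinal, 2 welds).
R_nwt = 0.6 × 60 × 0.2209 × 9 = 71.58 kip (transverse, base value).
(i) R_nwl + R_nwt = 270.4 kip; (ii) 0.85 R_nwl + 1.5 R_nwt = 276.4 kip.
R_n = max = 276.4 kip [governs: (ii)]; φR_n = 207.3 kip.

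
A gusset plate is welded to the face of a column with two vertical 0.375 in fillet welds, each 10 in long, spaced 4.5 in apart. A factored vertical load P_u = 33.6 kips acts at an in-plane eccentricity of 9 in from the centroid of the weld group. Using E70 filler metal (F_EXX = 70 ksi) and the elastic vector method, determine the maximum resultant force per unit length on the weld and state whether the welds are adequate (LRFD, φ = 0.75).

f_max ≈ 7.05 kip/in; adequate

Total weld length L_w = 20 in. Treat welds as unit-width lines.
Polar moment about centroid: J = 2[d³/12 + d(b/2)²] = 2[10³/12 + 10×2.25²] = 267.9 in³.
Direct shear f_v = P/L_w = 33.6 / 20 = 1.68 kip/in (vertical).
Torsion M = P·e = 33.6 × 9 = 302.4 kip·in.
Critical point at (x, y) = (2.25, 5) from centroid. f_tx = M·y/J = 5.644 kip/in; f_ty = M·x/J = 2.54 kip/in.
Resultant f_max = √[f_tx² + (f_v + f_ty)²] = √[5.644² + (1.68 + 2.54)²] = 7.047 kip/in.
Capacity per unit length: φr_n = 0.75 × 0.6 × 70 × (0.707 × 0.375) = 8.351 kip/in.
7.047 ≤ 8.351 → adequate.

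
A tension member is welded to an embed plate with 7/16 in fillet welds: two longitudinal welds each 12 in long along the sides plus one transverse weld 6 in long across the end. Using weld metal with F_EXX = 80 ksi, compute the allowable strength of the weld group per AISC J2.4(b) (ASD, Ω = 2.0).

t_e = 0.707 × 0.4375 = 0.3093 in.
R_nwl = 0.6 × 80 × 0.3093 × 24 = 356.3 kip (longitudinal, 2 welds).
R_nwt = 0.6 × 80 × 0.3093 × 6 = 89.08 kip (transverse, base value).
(i) R_nwl + R_nwt = 445.4 kip; (ii) 0.85 R_nwl + 1.5 R_nwt = 436.5 kip.
R_n = max = 445.4 kip [governs: (i)]; R_n/Ω = 222.7 kip.

R_n/Ω ≈ 223 kip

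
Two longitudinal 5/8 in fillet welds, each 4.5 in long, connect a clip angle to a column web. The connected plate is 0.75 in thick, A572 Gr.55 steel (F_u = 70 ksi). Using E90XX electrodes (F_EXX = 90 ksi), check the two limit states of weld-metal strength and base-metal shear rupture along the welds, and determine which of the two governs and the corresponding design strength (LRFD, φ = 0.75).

t_e = 0.707 × 0.625 = 0.4419 in; L = 9 in.
Weld metal: φR_n = 0.75 × 0.6 × 90 × 0.4419 × 9 = 161.1 kips.
Base metal (shear rupture): φR_n = 0.75 × 0.6 × 70 × 0.75 × 9 = 212.6 kips.
Governing: weld metal.

φR_n ≈ 161 kips (weld metal governs)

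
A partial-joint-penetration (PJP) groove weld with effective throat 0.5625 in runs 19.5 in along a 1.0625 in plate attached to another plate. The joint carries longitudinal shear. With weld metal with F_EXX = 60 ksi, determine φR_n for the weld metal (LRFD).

φR_n ≈ 296 kip

Effective throat (given) t_e = 0.5625 in.
A_we = 0.5625 × 19.5 = 10.97 in².
F_nw = 0.6 F_EXX = 36 ksi.
φR_n = 0.75 × 36 × 10.97 = 296.2 kip.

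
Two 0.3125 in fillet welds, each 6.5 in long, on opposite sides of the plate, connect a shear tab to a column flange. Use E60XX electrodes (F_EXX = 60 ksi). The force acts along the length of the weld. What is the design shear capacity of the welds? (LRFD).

Effective throat t_e = 0.707 × 0.3125 = 0.2209 in.
Total length L = 13 in; A_we = 0.2209 × 13 = 2.872 in².
F_nw = 0.6 F_EXX = 0.6 × 60 = 36 ksi.
φR_n = 0.75 × 36 × 2.872 = 77.55 kips.

φR_n ≈ 77.5 kips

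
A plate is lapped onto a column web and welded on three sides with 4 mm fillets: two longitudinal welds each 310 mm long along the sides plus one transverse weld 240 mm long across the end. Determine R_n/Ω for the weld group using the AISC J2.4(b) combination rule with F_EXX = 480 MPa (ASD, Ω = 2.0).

t_e = 0.707 × 4 = 2.828 mm.
R_nwl = 0.6 × 480 × 2.828 × 620 × 10⁻³ = 505 kN (longitudinal, 2 welds).
R_nwt = 0.6 × 480 × 2.828 × 240 × 10⁻³ = 195.5 kN (transverse, base value).
(i) R_nwl + R_nwt = 700.4 kN; (ii) 0.85 R_nwl + 1.5 R_nwt = 722.4 kN.
R_n = max = 722.4 kN [governs: (ii)]; R_n/Ω = 361.2 kN.

R_n/Ω ≈ 361 kN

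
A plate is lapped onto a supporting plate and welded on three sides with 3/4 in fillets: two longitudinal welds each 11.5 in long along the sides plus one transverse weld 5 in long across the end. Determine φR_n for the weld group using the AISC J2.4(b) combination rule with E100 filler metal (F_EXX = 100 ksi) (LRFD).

φR_n ≈ 668 kips

t_e = 0.707 × 0.75 = 0.5302 in.
R_nwl = 0.6 × 100 × 0.5302 × 23 = 731.7 kips (longitudinal, 2 welds).
R_nwt = 0.6 × 100 × 0.5302 × 5 = 159.1 kips (transverse, base value).
(i) R_nwl + R_nwt = 890.8 kips; (ii) 0.85 R_nwl + 1.5 R_nwt = 860.6 kips.
R_n = max = 890.8 kips [governs: (i)]; φR_n = 668.1 kips.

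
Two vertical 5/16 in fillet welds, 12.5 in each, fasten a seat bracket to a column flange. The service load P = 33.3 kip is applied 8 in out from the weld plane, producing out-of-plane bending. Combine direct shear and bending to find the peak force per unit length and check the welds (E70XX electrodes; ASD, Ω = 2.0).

E70XX → F_EXX = 70 ksi.
L_w = 2 × 12.5 = 25 in; section modulus (unit throat) S = 2 × L²/6 = 52.08 in².
Direct shear f_v = P/L_w = 33.3/25 = 1.332 kip/in.
Moment M = P × e = 33.3 × 8 = 266.4 kip·in; bending f_b = M/S = 5.115 kip/in.
f_max = √(f_v² + f_b²) = √(1.332² + 5.115²) = 5.285 kip/in.
r_n/Ω = (1/2.0) × 0.6 × 70 × (0.707 × 0.3125) = 4.64 kip/in → NOT adequate.

f_max ≈ 5.29 kip/in; NOT adequate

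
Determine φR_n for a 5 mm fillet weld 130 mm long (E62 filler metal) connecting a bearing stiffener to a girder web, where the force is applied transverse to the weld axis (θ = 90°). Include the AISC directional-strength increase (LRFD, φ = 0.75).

E62XX → F_EXX = 620 MPa.
t_e = 0.707 × 5 = 3.535 mm; A_we = 3.535 × 130 = 459.5 mm².
Directional factor: 1.0 + 0.5 sin^1.5(90°) = 1.5.
F_nw = 0.6 × 620 × 1.5 = 558 MPa.
φR_n = 0.75 × 558 × 459.5 × 10⁻³ = 192.3 kN.

φR_n ≈ 192 kN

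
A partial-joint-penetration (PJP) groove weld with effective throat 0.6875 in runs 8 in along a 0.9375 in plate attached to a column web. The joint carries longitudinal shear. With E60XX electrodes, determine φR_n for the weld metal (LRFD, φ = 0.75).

E60XX → F_EXX = 60 ksi.
Effective throat (given) t_e = 0.6875 in.
A_we = 0.6875 × 8 = 5.5 in².
F_nw = 0.6 F_EXX = 36 ksi.
φR_n = 0.75 × 36 × 5.5 = 148.5 kips.

φR_n ≈ 148 kips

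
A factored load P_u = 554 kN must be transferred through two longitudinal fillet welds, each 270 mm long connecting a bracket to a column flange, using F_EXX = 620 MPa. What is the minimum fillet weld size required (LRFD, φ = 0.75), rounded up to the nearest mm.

w = 6 mm

Total weld length L = 540 mm.
Required throat t_e = P_u / (φ × 0.6 F_EXX × L) = 554 / (0.75 × 0.6 × 620 × 540 × 10⁻³) = 3.677 mm.
Required leg w = t_e / 0.707 = 5.201 mm → use 6 mm.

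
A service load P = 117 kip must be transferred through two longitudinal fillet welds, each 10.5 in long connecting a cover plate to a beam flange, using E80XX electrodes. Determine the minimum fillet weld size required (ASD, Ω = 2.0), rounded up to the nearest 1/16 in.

E80XX → F_EXX = 80 ksi.
Total weld length L = 21 in.
Required throat t_e = P × Ω / (0.6 F_EXX × L) = 117 × 2.0 / (0.6 × 80 × 21) = 0.2321 in.
Required leg w = t_e / 0.707 = 0.3283 in → use 3/8 in.

w = 3/8 in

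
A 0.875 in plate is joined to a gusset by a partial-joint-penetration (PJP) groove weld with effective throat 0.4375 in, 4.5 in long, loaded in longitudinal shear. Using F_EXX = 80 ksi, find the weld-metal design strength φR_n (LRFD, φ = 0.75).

Effective throat (given) t_e = 0.4375 in.
A_we = 0.4375 × 4.5 = 1.969 in².
F_nw = 0.6 F_EXX = 48 ksi.
φR_n = 0.75 × 48 × 1.969 = 70.88 kip.

φR_n ≈ 70.9 kip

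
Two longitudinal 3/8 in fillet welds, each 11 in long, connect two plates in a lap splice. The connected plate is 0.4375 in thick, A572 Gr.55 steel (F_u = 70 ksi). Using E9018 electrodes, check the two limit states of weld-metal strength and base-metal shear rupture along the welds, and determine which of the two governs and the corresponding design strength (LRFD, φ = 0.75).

E90XX → F_EXX = 90 ksi.
t_e = 0.707 × 0.375 = 0.2651 in; L = 22 in.
Weld metal: φR_n = 0.75 × 0.6 × 90 × 0.2651 × 22 = 236.2 kip.
Base metal (shear rupture): φR_n = 0.75 × 0.6 × 70 × 0.4375 × 22 = 303.2 kip.
Governing: weld metal.

φR_n ≈ 236 kip (weld metal governs)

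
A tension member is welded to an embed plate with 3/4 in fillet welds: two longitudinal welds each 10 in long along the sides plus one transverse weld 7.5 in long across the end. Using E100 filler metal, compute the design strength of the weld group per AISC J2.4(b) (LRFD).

E100XX → F_EXX = 100 ksi.
t_e = 0.707 × 0.75 = 0.5302 in.
R_nwl = 0.6 × 100 × 0.5302 × 20 = 636.3 kip (longitudinal, 2 welds).
R_nwt = 0.6 × 100 × 0.5302 × 7.5 = 238.6 kip (transverse, base value).
(i) R_nwl + R_nwt = 874.9 kip; (ii) 0.85 R_nwl + 1.5 R_nwt = 898.8 kip.
R_n = max = 898.8 kip [governs: (ii)]; φR_n = 674.1 kip.

φR_n ≈ 674 kip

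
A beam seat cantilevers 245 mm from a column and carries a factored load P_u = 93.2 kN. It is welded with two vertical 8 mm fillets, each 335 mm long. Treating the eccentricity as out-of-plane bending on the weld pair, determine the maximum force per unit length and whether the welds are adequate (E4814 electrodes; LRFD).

f_max ≈ 626 N/mm; adequate

E48XX → F_EXX = 480 MPa.
L_w = 2 × 335 = 670 mm; section modulus (unit throat) S = 2 × L²/6 = 37410 mm².
Direct shear f_v = P/L_w = 93.2×10³/670 = 139.1 N/mm.
Moment M = P × e = 93.2×10³ × 245 = 22834000 N·mm; bending f_b = M/S = 610.4 N/mm.
f_max = √(f_v² + f_b²) = √(139.1² + 610.4²) = 626 N/mm.
φr_n = 0.75 × 0.6 × 480 × (0.707 × 8) = 1222 N/mm → adequate.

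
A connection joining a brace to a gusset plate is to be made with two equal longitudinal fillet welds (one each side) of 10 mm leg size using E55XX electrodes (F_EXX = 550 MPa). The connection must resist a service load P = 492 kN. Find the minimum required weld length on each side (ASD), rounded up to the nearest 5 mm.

L = 215 mm on each side

Throat t_e = 0.707 × 10 = 7.07 mm.
r_n/Ω = (0.6 × 550 × 7.07) / 2.0 = 1167 N/mm = 1.167 kN/mm.
L_req = P / (r_n/Ω) = 492 / 1.167 = 421.8 mm total.
Per side: 421.8 / 2 = 210.9 mm.
Round up → use L = 215 mm on each side.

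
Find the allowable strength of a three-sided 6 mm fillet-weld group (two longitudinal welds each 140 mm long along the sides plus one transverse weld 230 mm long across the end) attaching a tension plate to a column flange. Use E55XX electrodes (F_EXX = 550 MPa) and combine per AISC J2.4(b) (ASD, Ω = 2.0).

t_e = 0.707 × 6 = 4.242 mm.
R_nwl = 0.6 × 550 × 4.242 × 280 × 10⁻³ = 392 kN (longitudinal, 2 welds).
R_nwt = 0.6 × 550 × 4.242 × 230 × 10⁻³ = 322 kN (transverse, base value).
(i) R_nwl + R_nwt = 713.9 kN; (ii) 0.85 R_nwl + 1.5 R_nwt = 816.1 kN.
R_n = max = 816.1 kN [governs: (ii)]; R_n/Ω = 408.1 kN.

R_n/Ω ≈ 408 kN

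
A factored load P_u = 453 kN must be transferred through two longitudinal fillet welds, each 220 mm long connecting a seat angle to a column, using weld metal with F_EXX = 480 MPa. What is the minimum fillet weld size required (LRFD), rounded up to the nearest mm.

w = 7 mm

Total weld length L = 440 mm.
Required throat t_e = P_u / (φ × 0.6 F_EXX × L) = 453 / (0.75 × 0.6 × 480 × 440 × 10⁻³) = 4.766 mm.
Required leg w = t_e / 0.707 = 6.742 mm → use 7 mm.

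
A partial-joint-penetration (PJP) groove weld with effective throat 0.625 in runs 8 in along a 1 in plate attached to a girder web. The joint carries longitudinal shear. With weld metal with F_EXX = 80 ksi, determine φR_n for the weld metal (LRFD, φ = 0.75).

Effective throat (given) t_e = 0.625 in.
A_we = 0.625 × 8 = 5 in².
F_nw = 0.6 F_EXX = 48 ksi.
φR_n = 0.75 × 48 × 5 = 180 kip.

φR_n ≈ 180 kip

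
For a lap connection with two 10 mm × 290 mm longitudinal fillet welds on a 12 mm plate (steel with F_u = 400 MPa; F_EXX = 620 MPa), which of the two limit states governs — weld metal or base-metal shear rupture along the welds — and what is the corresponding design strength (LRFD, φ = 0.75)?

t_e = 0.707 × 10 = 7.07 mm; L = 580 mm.
Weld metal: φR_n = 0.75 × 0.6 × 620 × 7.07 × 580 × 10⁻³ = 1144 kN.
Base metal (shear rupture): φR_n = 0.75 × 0.6 × 400 × 12 × 580 × 10⁻³ = 1253 kN.
Governing: weld metal.

φR_n ≈ 1140 kN (weld metal governs)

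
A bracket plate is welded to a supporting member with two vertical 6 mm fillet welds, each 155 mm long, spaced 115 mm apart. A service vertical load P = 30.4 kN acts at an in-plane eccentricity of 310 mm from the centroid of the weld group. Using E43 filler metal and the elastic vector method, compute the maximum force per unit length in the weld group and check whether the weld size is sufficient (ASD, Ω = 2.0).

E43XX → F_EXX = 430 MPa.
Total weld length L_w = 310 mm. Treat welds as unit-width lines.
Polar moment about centroid: J = 2[d³/12 + d(b/2)²] = 2[155³/12 + 155×57.5²] = 1646000 mm³.
Direct shear f_v = P/L_w = 30.4×10³ / 310 = 98.06 N/mm (vertical).
Torsion M = P·e = 30.4×10³ × 310 = 9424000 N·mm.
Critical point at (x, y) = (57.5, 77.5) from centroid. f_tx = M·y/J = 443.8 N/mm; f_ty = M·x/J = 329.3 N/mm.
Resultant f_max = √[f_tx² + (f_v + f_ty)²] = √[443.8² + (98.06 + 329.3)²] = 616.1 N/mm.
Capacity per unit length: r_n/Ω = (1/2.0) × 0.6 × 430 × (0.707 × 6) = 547.2 N/mm.
616.1 > 547.2 → NOT adequate.

f_max ≈ 616 N/mm; NOT adequate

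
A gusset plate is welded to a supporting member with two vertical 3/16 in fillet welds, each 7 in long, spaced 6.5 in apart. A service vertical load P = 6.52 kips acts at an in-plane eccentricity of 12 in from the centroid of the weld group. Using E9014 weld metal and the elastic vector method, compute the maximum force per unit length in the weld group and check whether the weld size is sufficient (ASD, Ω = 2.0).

f_max ≈ 2.17 kip/in; adequate

E90XX → F_EXX = 90 ksi.
Total weld length L_w = 14 in. Treat welds as unit-width lines.
Polar moment about centroid: J = 2[d³/12 + d(b/2)²] = 2[7³/12 + 7×3.25²] = 205 in³.
Direct shear f_v = P/L_w = 6.52 / 14 = 0.4657 kip/in (vertical).
Torsion M = P·e = 6.52 × 12 = 78.24 kip·in.
Critical point at (x, y) = (3.25, 3.5) from centroid. f_tx = M·y/J = 1.336 kip/in; f_ty = M·x/J = 1.24 kip/in.
Resultant f_max = √[f_tx² + (f_v + f_ty)²] = √[1.336² + (0.4657 + 1.24)²] = 2.166 kip/in.
Capacity per unit length: r_n/Ω = (1/2.0) × 0.6 × 90 × (0.707 × 0.1875) = 3.579 kip/in.
2.166 ≤ 3.579 → adequate.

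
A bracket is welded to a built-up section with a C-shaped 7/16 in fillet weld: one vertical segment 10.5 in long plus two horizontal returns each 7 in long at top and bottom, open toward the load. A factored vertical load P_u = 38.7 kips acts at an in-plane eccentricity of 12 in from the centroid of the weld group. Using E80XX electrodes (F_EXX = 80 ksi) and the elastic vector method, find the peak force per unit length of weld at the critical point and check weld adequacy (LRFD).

Total weld length L_w = 24.5 in. Treat welds as unit-width lines.
Centroid: x̄ = 2×7×3.5 / 24.5 = 2 in from the vertical weld.
Polar moment about centroid: J = I_x + I_y = [10.5³/12 + 2×7×5.25²] + [10.5×2² + 2(7³/12 + 7×1.5²)] = 613 in³.
Direct shear f_v = P/L_w = 38.7 / 24.5 = 1.58 kip/in (vertical).
Torsion M = P·e = 38.7 × 12 = 464.4 kip·in.
Critical point at (x, y) = (5, 5.25) from centroid. f_tx = M·y/J = 3.977 kip/in; f_ty = M·x/J = 3.788 kip/in.
Resultant f_max = √[f_tx² + (f_v + f_ty)²] = √[3.977² + (1.58 + 3.788)²] = 6.68 kip/in.
Capacity per unit length: φr_n = 0.75 × 0.6 × 80 × (0.707 × 0.4375) = 11.14 kip/in.
6.68 ≤ 11.14 → adequate.

f_max ≈ 6.68 kip/in; adequate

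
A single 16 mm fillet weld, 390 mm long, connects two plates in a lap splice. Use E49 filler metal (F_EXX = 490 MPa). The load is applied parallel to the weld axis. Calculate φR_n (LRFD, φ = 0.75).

Effective throat t_e = 0.707 × 16 = 11.31 mm.
Total length L = 390 mm; A_we = 11.31 × 390 = 4412 mm².
F_nw = 0.6 F_EXX = 0.6 × 490 = 294 MPa.
φR_n = 0.75 × 294 × 4412 × 10⁻³ = 972.8 kN.

φR_n ≈ 973 kN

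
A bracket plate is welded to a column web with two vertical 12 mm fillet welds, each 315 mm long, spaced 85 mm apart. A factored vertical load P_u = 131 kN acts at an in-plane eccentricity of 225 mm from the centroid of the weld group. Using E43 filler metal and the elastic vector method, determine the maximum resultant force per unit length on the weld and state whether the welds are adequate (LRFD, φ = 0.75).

f_max ≈ 836 N/mm; adequate

E43XX → F_EXX = 430 MPa.
Total weld length L_w = 630 mm. Treat welds as unit-width lines.
Polar moment about centroid: J = 2[d³/12 + d(b/2)²] = 2[315³/12 + 315×42.5²] = 6347000 mm³.
Direct shear f_v = P/L_w = 131×10³ / 630 = 207.9 N/mm (vertical).
Torsion M = P·e = 131×10³ × 225 = 29475000 N·mm.
Critical point at (x, y) = (42.5, 157.5) from centroid. f_tx = M·y/J = 731.4 N/mm; f_ty = M·x/J = 197.4 N/mm.
Resultant f_max = √[f_tx² + (f_v + f_ty)²] = √[731.4² + (207.9 + 197.4)²] = 836.2 N/mm.
Capacity per unit length: φr_n = 0.75 × 0.6 × 430 × (0.707 × 12) = 1642 N/mm.
836.2 ≤ 1642 → adequate.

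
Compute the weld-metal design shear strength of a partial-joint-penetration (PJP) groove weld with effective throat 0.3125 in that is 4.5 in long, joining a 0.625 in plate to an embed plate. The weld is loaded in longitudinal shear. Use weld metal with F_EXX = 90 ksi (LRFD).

Effective throat (given) t_e = 0.3125 in.
A_we = 0.3125 × 4.5 = 1.406 in².
F_nw = 0.6 F_EXX = 54 ksi.
φR_n = 0.75 × 54 × 1.406 = 56.95 kip.

φR_n ≈ 57 kip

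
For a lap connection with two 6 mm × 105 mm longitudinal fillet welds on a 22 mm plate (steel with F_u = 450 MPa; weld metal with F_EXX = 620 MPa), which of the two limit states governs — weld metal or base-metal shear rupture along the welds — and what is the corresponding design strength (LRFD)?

t_e = 0.707 × 6 = 4.242 mm; L = 210 mm.
Weld metal: φR_n = 0.75 × 0.6 × 620 × 4.242 × 210 × 10⁻³ = 248.5 kN.
Base metal (shear rupture): φR_n = 0.75 × 0.6 × 450 × 22 × 210 × 10⁻³ = 935.6 kN.
Governing: weld metal.

φR_n ≈ 249 kN (weld metal governs)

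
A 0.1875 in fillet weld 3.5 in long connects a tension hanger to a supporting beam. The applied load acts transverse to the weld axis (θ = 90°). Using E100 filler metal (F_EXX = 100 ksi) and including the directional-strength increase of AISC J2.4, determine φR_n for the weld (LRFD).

t_e = 0.707 × 0.1875 = 0.1326 in; A_we = 0.1326 × 3.5 = 0.464 in².
Directional factor: 1.0 + 0.5 sin^1.5(90°) = 1.5.
F_nw = 0.6 × 100 × 1.5 = 90 ksi.
φR_n = 0.75 × 90 × 0.464 = 31.32 kip.

φR_n ≈ 31.3 kip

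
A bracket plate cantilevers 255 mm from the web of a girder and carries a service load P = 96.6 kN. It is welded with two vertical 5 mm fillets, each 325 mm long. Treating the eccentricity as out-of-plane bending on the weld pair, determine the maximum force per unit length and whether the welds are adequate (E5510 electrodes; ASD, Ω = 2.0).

E55XX → F_EXX = 550 MPa.
L_w = 2 × 325 = 650 mm; section modulus (unit throat) S = 2 × L²/6 = 35210 mm².
Direct shear f_v = P/L_w = 96.6×10³/650 = 148.6 N/mm.
Moment M = P × e = 96.6×10³ × 255 = 24633000 N·mm; bending f_b = M/S = 699.6 N/mm.
f_max = √(f_v² + f_b²) = √(148.6² + 699.6²) = 715.2 N/mm.
r_n/Ω = (1/2.0) × 0.6 × 550 × (0.707 × 5) = 583.3 N/mm → NOT adequate.

f_max ≈ 715 N/mm; NOT adequate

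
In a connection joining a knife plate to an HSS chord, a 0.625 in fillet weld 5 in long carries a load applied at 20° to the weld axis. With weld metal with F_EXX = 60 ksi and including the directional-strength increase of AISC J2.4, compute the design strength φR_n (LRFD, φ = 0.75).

φR_n ≈ 65.6 kips

t_e = 0.707 × 0.625 = 0.4419 in; A_we = 0.4419 × 5 = 2.209 in².
Directional factor: 1.0 + 0.5 sin^1.5(20°) = 1.1.
F_nw = 0.6 × 60 × 1.1 = 39.6 ksi.
φR_n = 0.75 × 39.6 × 2.209 = 65.62 kips.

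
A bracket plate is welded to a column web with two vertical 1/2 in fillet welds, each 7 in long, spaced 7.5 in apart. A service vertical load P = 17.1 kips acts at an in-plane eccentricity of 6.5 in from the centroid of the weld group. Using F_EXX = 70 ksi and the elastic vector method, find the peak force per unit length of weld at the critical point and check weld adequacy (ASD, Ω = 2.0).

f_max ≈ 3.25 kip/in; adequate

Total weld length L_w = 14 in. Treat welds as unit-width lines.
Polar moment about centroid: J = 2[d³/12 + d(b/2)²] = 2[7³/12 + 7×3.75²] = 254 in³.
Direct shear f_v = P/L_w = 17.1 / 14 = 1.221 kip/in (vertical).
Torsion M = P·e = 17.1 × 6.5 = 111.15 kip·in.
Critical point at (x, y) = (3.75, 3.5) from centroid. f_tx = M·y/J = 1.531 kip/in; f_ty = M·x/J = 1.641 kip/in.
Resultant f_max = √[f_tx² + (f_v + f_ty)²] = √[1.531² + (1.221 + 1.641)²] = 3.246 kip/in.
Capacity per unit length: r_n/Ω = (1/2.0) × 0.6 × 70 × (0.707 × 0.5) = 7.423 kip/in.
3.246 ≤ 7.423 → adequate.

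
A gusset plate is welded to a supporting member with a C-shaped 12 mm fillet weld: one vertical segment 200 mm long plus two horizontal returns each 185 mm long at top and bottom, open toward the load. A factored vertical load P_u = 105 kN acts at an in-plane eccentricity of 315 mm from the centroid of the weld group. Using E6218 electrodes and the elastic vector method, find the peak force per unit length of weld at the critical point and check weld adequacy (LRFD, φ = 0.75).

f_max ≈ 961 N/mm; adequate

E62XX → F_EXX = 620 MPa.
Total weld length L_w = 570 mm. Treat welds as unit-width lines.
Centroid: x̄ = 2×185×92.5 / 570 = 60.04 mm from the vertical weld.
Polar moment about centroid: J = I_x + I_y = [200³/12 + 2×185×100²] + [200×60.04² + 2(185³/12 + 185×32.46²)] = 6533000 mm³.
Direct shear f_v = P/L_w = 105×10³ / 570 = 184.2 N/mm (vertical).
Torsion M = P·e = 105×10³ × 315 = 33075000 N·mm.
Critical point at (x, y) = (125, 100) from centroid. f_tx = M·y/J = 506.3 N/mm; f_ty = M·x/J = 632.6 N/mm.
Resultant f_max = √[f_tx² + (f_v + f_ty)²] = √[506.3² + (184.2 + 632.6)²] = 961 N/mm.
Capacity per unit length: φr_n = 0.75 × 0.6 × 620 × (0.707 × 12) = 2367 N/mm.
961 ≤ 2367 → adequate.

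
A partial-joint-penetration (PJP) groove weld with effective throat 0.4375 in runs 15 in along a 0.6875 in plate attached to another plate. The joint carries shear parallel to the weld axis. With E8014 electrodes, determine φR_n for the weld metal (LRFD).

φR_n ≈ 236 kip

E80XX → F_EXX = 80 ksi.
Effective throat (given) t_e = 0.4375 in.
A_we = 0.4375 × 15 = 6.562 in².
F_nw = 0.6 F_EXX = 48 ksi.
φR_n = 0.75 × 48 × 6.562 = 236.2 kip.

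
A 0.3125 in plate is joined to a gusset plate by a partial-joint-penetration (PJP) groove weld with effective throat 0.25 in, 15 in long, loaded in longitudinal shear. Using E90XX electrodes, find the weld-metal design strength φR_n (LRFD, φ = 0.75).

φR_n ≈ 152 kips

E90XX → F_EXX = 90 ksi.
Effective throat (given) t_e = 0.25 in.
A_we = 0.25 × 15 = 3.75 in².
F_nw = 0.6 F_EXX = 54 ksi.
φR_n = 0.75 × 54 × 3.75 = 151.9 kips.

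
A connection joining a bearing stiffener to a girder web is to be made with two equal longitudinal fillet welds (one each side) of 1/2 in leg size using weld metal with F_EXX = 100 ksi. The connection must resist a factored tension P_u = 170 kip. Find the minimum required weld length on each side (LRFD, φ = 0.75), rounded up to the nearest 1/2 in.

Throat t_e = 0.707 × 0.5 = 0.3535 in.
φr_n = 0.75 × 0.6 × 100 × 0.3535 = 15.91 kip/in.
L_req = P_u / φr_n = 170 / 15.91 = 10.69 in total.
Per side: 10.69 / 2 = 5.343 in.
Round up → use L = 5.5 in on each side.

L = 5.5 in on each side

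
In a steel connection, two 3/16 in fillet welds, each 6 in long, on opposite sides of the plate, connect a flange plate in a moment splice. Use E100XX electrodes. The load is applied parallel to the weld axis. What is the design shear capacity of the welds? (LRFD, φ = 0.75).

E100XX → F_EXX = 100 ksi.
Effective throat t_e = 0.707 × 0.1875 = 0.1326 in.
Total length L = 12 in; A_we = 0.1326 × 12 = 1.591 in².
F_nw = 0.6 F_EXX = 0.6 × 100 = 60 ksi.
φR_n = 0.75 × 60 × 1.591 = 71.58 kips.

φR_n ≈ 71.6 kips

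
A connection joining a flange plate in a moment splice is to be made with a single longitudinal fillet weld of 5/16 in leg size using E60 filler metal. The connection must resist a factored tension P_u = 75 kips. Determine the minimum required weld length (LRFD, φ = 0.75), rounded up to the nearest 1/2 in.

L = 13 in

E60XX → F_EXX = 60 ksi.
Throat t_e = 0.707 × 0.3125 = 0.2209 in.
φr_n = 0.75 × 0.6 × 60 × 0.2209 = 5.965 kips/in.
L_req = P_u / φr_n = 75 / 5.965 = 12.57 in total.
Round up → use L = 13 in.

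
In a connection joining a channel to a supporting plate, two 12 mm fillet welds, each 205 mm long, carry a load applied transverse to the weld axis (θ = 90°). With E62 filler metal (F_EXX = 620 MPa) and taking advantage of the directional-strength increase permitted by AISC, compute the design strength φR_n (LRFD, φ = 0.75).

t_e = 0.707 × 12 = 8.484 mm; A_we = 8.484 × 410 = 3478 mm².
Directional factor: 1.0 + 0.5 sin^1.5(90°) = 1.5.
F_nw = 0.6 × 620 × 1.5 = 558 MPa.
φR_n = 0.75 × 558 × 3478 × 10⁻³ = 1456 kN.

φR_n ≈ 1460 kN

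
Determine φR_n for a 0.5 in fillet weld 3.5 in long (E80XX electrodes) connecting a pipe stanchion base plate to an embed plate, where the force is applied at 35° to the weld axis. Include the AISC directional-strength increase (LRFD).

E80XX → F_EXX = 80 ksi.
t_e = 0.707 × 0.5 = 0.3535 in; A_we = 0.3535 × 3.5 = 1.237 in².
Directional factor: 1.0 + 0.5 sin^1.5(35°) = 1.217.
F_nw = 0.6 × 80 × 1.217 = 58.43 ksi.
φR_n = 0.75 × 58.43 × 1.237 = 54.22 kips.

φR_n ≈ 54.2 kips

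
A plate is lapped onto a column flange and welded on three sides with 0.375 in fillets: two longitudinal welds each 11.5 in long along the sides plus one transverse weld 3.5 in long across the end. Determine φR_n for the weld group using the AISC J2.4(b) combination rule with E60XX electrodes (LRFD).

E60XX → F_EXX = 60 ksi.
t_e = 0.707 × 0.375 = 0.2651 in.
R_nwl = 0.6 × 60 × 0.2651 × 23 = 219.5 kip (longitudinal, 2 welds).
R_nwt = 0.6 × 60 × 0.2651 × 3.5 = 33.41 kip (transverse, base value).
(i) R_nwl + R_nwt = 252.9 kip; (ii) 0.85 R_nwl + 1.5 R_nwt = 236.7 kip.
R_n = max = 252.9 kip [governs: (i)]; φR_n = 189.7 kip.

φR_n ≈ 190 kip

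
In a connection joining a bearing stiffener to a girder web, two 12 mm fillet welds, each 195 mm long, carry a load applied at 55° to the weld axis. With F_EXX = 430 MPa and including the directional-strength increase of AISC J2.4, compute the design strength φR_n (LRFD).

t_e = 0.707 × 12 = 8.484 mm; A_we = 8.484 × 390 = 3309 mm².
Directional factor: 1.0 + 0.5 sin^1.5(55°) = 1.371.
F_nw = 0.6 × 430 × 1.371 = 353.6 MPa.
φR_n = 0.75 × 353.6 × 3309 × 10⁻³ = 877.6 kN.

φR_n ≈ 878 kN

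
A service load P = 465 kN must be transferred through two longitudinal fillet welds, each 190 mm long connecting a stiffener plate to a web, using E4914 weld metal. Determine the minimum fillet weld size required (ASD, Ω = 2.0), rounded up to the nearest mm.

w = 12 mm

E49XX → F_EXX = 490 MPa.
Total weld length L = 380 mm.
Required throat t_e = P × Ω / (0.6 F_EXX × L) = 465 × 2.0 / (0.6 × 490 × 380 × 10⁻³) = 8.324 mm.
Required leg w = t_e / 0.707 = 11.77 mm → use 12 mm.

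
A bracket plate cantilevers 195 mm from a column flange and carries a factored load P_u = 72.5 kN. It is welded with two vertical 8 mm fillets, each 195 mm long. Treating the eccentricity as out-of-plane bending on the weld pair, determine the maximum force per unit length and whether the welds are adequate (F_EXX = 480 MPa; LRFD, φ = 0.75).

f_max ≈ 1130 N/mm; adequate

L_w = 2 × 195 = 390 mm; section modulus (unit throat) S = 2 × L²/6 = 12680 mm².
Direct shear f_v = P/L_w = 72.5×10³/390 = 185.9 N/mm.
Moment M = P × e = 72.5×10³ × 195 = 14138000 N·mm; bending f_b = M/S = 1115 N/mm.
f_max = √(f_v² + f_b²) = √(185.9² + 1115²) = 1131 N/mm.
φr_n = 0.75 × 0.6 × 480 × (0.707 × 8) = 1222 N/mm → adequate.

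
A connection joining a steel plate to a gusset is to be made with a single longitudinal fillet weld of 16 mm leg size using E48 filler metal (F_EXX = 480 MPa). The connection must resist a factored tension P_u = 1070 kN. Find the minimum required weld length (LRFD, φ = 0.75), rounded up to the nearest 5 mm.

Throat t_e = 0.707 × 16 = 11.31 mm.
φr_n = 0.75 × 0.6 × 480 × 11.31 × 10⁻³ = 2.443 kN/mm.
L_req = P_u / φr_n = 1070 / 2.443 = 437.9 mm total.
Round up → use L = 440 mm.

L = 440 mm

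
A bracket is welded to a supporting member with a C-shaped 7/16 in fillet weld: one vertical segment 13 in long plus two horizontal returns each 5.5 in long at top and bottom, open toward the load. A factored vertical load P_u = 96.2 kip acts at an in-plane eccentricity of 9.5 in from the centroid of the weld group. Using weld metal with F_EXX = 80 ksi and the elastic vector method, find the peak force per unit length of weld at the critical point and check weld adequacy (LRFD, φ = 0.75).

f_max ≈ 12.5 kip/in; NOT adequate

Total weld length L_w = 24 in. Treat welds as unit-width lines.
Centroid: x̄ = 2×5.5×2.75 / 24 = 1.26 in from the vertical weld.
Polar moment about centroid: J = I_x + I_y = [13³/12 + 2×5.5×6.5²] + [13×1.26² + 2(5.5³/12 + 5.5×1.49²)] = 720.6 in³.
Direct shear f_v = P/L_w = 96.2 / 24 = 4.008 kip/in (vertical).
Torsion M = P·e = 96.2 × 9.5 = 913.9 kip·in.
Critical point at (x, y) = (4.24, 6.5) from centroid. f_tx = M·y/J = 8.243 kip/in; f_ty = M·x/J = 5.377 kip/in.
Resultant f_max = √[f_tx² + (f_v + f_ty)²] = √[8.243² + (4.008 + 5.377)²] = 12.49 kip/in.
Capacity per unit length: φr_n = 0.75 × 0.6 × 80 × (0.707 × 0.4375) = 11.14 kip/in.
12.49 > 11.14 → NOT adequate.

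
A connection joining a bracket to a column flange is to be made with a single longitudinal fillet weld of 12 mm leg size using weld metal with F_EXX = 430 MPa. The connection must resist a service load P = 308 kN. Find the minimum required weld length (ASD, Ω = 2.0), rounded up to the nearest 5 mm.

Throat t_e = 0.707 × 12 = 8.484 mm.
r_n/Ω = (0.6 × 430 × 8.484) / 2.0 = 1094 N/mm = 1.094 kN/mm.
L_req = P / (r_n/Ω) = 308 / 1.094 = 281.4 mm total.
Round up → use L = 285 mm.

L = 285 mm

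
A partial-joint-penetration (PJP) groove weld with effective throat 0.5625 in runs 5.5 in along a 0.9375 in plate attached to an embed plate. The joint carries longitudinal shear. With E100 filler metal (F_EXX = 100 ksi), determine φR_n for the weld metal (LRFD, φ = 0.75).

Effective throat (given) t_e = 0.5625 in.
A_we = 0.5625 × 5.5 = 3.094 in².
F_nw = 0.6 F_EXX = 60 ksi.
φR_n = 0.75 × 60 × 3.094 = 139.2 kips.

φR_n ≈ 139 kips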